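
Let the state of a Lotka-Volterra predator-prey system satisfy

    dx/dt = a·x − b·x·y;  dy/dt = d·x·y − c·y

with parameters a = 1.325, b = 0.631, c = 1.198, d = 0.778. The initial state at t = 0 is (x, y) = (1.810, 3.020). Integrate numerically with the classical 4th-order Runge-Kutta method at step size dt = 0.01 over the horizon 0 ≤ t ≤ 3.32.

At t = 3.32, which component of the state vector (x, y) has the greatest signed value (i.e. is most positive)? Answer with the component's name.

largest component: x

t=0.000: state=(1.810, 3.020)
step 1 (dt=0.01): k1=(-1.051, 0.635), k2=(-1.051, 0.623), k3=(-1.051, 0.623), k4=(-1.052, 0.611); state += dt/6·(k1+2k2+2k3+k4)
t=0.010: state=(1.799, 3.026)
t=0.020: state=(1.789, 3.032)
t=0.030: state=(1.778, 3.038)
continuing one RK4 step at a time; state shown every 20 steps (Δt=0.2):
t=0.200: state=(1.602, 3.099)
t=0.400: state=(1.412, 3.082)
t=0.600: state=(1.255, 2.983)
t=0.800: state=(1.133, 2.825)
t=1.000: state=(1.046, 2.633)
t=1.200: state=(0.991, 2.427)
t=1.400: state=(0.963, 2.223)
t=1.600: state=(0.960, 2.031)
t=1.800: state=(0.979, 1.858)
t=2.000: state=(1.020, 1.708)
t=2.200: state=(1.080, 1.582)
t=2.400: state=(1.161, 1.481)
t=2.600: state=(1.261, 1.407)
t=2.800: state=(1.381, 1.360)
t=3.000: state=(1.518, 1.341)
t=3.200: state=(1.670, 1.352)
t=3.320: state=(1.766, 1.374)
compare at T: x=1.766, y=1.374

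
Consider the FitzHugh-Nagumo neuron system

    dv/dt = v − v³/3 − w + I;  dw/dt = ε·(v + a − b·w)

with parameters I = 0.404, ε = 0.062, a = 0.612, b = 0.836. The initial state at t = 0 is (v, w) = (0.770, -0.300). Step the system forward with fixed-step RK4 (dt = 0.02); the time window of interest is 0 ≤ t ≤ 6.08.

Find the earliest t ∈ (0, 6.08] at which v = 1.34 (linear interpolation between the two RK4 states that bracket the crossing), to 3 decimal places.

t=0.000: state=(0.770, -0.300)
step 1 (dt=0.02): k1=(1.322, 0.101), k2=(1.326, 0.102), k3=(1.326, 0.102), k4=(1.330, 0.103); state += dt/6·(k1+2k2+2k3+k4)
t=0.020: state=(0.797, -0.298)
t=0.040: state=(0.823, -0.296)
t=0.060: state=(0.850, -0.294)
continuing one RK4 step at a time; state shown every 10 steps (Δt=0.2):
t=0.200: state=(1.039, -0.278)
t=0.400: state=(1.299, -0.253)
t=0.420: state=(1.323, -0.251)
next step: t=0.440: state=(1.347, -0.248) — v has crossed 1.34
linear interpolation between t=0.420 (1.32327) and t=0.440 (1.34717) → t≈0.434

t = 0.434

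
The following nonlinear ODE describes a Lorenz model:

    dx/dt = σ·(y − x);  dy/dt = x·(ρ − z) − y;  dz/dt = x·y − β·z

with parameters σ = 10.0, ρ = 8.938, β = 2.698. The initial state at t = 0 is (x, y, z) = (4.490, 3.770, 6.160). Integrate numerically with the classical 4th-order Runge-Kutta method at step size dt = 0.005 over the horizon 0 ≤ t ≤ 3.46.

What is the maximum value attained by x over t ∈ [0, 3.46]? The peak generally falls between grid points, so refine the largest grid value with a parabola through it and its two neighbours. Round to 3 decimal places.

t=0.000: state=(4.490, 3.770, 6.160)
step 1 (dt=0.005): k1=(-7.200, 8.703, 0.308), k2=(-6.802, 8.628, 0.335), k3=(-6.814, 8.631, 0.338), k4=(-6.428, 8.558, 0.367); state += dt/6·(k1+2k2+2k3+k4)
t=0.005: state=(4.456, 3.813, 6.162)
t=0.010: state=(4.426, 3.856, 6.164)
t=0.015: state=(4.399, 3.897, 6.166)
continuing one RK4 step at a time; state shown every 40 steps (Δt=0.2):
t=0.200: state=(4.695, 5.154, 6.726)
t=0.400: state=(5.410, 5.533, 8.285)
t=0.600: state=(5.056, 4.656, 9.022)
t=0.800: state=(4.278, 3.993, 8.278)
t=1.000: state=(4.066, 4.135, 7.371)
t=1.200: state=(4.444, 4.711, 7.207)
t=1.400: state=(4.929, 5.092, 7.829)
t=1.600: state=(4.969, 4.850, 8.432)
t=1.800: state=(4.604, 4.411, 8.315)
t=2.000: state=(4.355, 4.318, 7.816)
t=2.200: state=(4.448, 4.560, 7.559)
t=2.400: state=(4.706, 4.822, 7.752)
t=2.600: state=(4.821, 4.811, 8.105)
t=2.800: state=(4.693, 4.596, 8.186)
t=3.000: state=(4.523, 4.469, 7.975)
t=3.200: state=(4.506, 4.540, 7.774)
t=3.400: state=(4.621, 4.687, 7.792)
t=3.460: state=(4.659, 4.718, 7.837)
largest grid value and its neighbours: x(0.435)=5.43278, x(0.440)=5.43279, x(0.445)=5.43196
parabola through these three points peaks at t≈0.438 with x≈5.43289

max x = 5.433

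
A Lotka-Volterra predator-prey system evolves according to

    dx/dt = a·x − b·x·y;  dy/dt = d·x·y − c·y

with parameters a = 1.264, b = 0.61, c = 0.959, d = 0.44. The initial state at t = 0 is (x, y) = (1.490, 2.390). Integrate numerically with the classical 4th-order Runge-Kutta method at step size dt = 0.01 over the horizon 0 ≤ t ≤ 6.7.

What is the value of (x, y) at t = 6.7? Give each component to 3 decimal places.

(x, y) = (1.495, 1.774)

t=0.000: state=(1.490, 2.390)
step 1 (dt=0.01): k1=(-0.289, -0.725), k2=(-0.285, -0.726), k3=(-0.285, -0.726), k4=(-0.282, -0.726); state += dt/6·(k1+2k2+2k3+k4)
t=0.010: state=(1.487, 2.383)
t=0.020: state=(1.484, 2.375)
t=0.030: state=(1.482, 2.368)
continuing one RK4 step at a time; state shown every 25 steps (Δt=0.25):
t=0.250: state=(1.439, 2.208)
t=0.500: state=(1.429, 2.034)
t=0.750: state=(1.455, 1.875)
t=1.000: state=(1.516, 1.736)
t=1.250: state=(1.610, 1.622)
t=1.500: state=(1.737, 1.534)
t=1.750: state=(1.895, 1.473)
t=2.000: state=(2.082, 1.442)
t=2.250: state=(2.292, 1.443)
t=2.500: state=(2.517, 1.479)
t=2.750: state=(2.741, 1.554)
t=3.000: state=(2.942, 1.672)
t=3.250: state=(3.090, 1.835)
t=3.500: state=(3.156, 2.037)
t=3.750: state=(3.119, 2.266)
t=4.000: state=(2.975, 2.495)
t=4.250: state=(2.746, 2.691)
t=4.500: state=(2.472, 2.821)
t=4.750: state=(2.195, 2.869)
t=5.000: state=(1.947, 2.834)
t=5.250: state=(1.746, 2.731)
t=5.500: state=(1.596, 2.581)
t=5.750: state=(1.497, 2.406)
t=6.000: state=(1.442, 2.224)
t=6.250: state=(1.428, 2.049)
t=6.500: state=(1.451, 1.888)
t=6.700: state=(1.495, 1.774)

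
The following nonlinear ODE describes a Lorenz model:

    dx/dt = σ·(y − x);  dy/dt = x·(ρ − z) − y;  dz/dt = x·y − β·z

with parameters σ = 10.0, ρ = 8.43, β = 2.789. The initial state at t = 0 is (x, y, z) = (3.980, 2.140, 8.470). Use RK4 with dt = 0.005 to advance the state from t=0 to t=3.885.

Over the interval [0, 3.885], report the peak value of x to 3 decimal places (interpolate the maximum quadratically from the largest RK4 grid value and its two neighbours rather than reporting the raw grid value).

t=0.000: state=(3.980, 2.140, 8.470)
step 1 (dt=0.005): k1=(-18.400, -2.299, -15.106), k2=(-17.997, -2.143, -15.121), k3=(-18.004, -2.143, -15.118), k4=(-17.607, -1.991, -15.129); state += dt/6·(k1+2k2+2k3+k4)
t=0.005: state=(3.890, 2.129, 8.394)
t=0.010: state=(3.804, 2.120, 8.319)
t=0.015: state=(3.722, 2.112, 8.243)
continuing one RK4 step at a time; state shown every 40 steps (Δt=0.2):
t=0.200: state=(2.485, 2.445, 5.818)
t=0.400: state=(3.087, 3.665, 4.607)
t=0.600: state=(4.611, 5.473, 5.430)
t=0.800: state=(5.868, 6.056, 8.104)
t=1.000: state=(5.165, 4.448, 9.188)
t=1.200: state=(3.900, 3.488, 7.850)
t=1.400: state=(3.632, 3.748, 6.491)
t=1.600: state=(4.202, 4.606, 6.227)
t=1.800: state=(4.978, 5.267, 7.151)
t=2.000: state=(5.113, 4.953, 8.162)
t=2.200: state=(4.561, 4.256, 8.051)
t=2.400: state=(4.148, 4.069, 7.311)
t=2.600: state=(4.236, 4.383, 6.872)
t=2.800: state=(4.607, 4.792, 7.075)
t=3.000: state=(4.834, 4.854, 7.600)
t=3.200: state=(4.697, 4.565, 7.805)
t=3.400: state=(4.438, 4.340, 7.552)
t=3.600: state=(4.364, 4.389, 7.239)
t=3.800: state=(4.497, 4.588, 7.194)
t=3.885: state=(4.574, 4.659, 7.265)
largest grid value and its neighbours: x(0.825)=5.89587, x(0.830)=5.89688, x(0.835)=5.89634
parabola through these three points peaks at t≈0.831 with x≈5.89689

max x = 5.897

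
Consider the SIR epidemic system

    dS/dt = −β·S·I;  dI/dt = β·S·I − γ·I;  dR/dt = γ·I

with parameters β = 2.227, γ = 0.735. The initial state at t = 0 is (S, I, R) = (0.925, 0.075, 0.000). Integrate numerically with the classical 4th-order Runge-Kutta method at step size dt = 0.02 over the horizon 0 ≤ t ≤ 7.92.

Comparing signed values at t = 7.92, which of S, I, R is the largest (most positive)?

largest component: R

t=0.000: state=(0.925, 0.075, 0.000)
step 1 (dt=0.02): k1=(-0.154, 0.099, 0.055), k2=(-0.156, 0.100, 0.056), k3=(-0.156, 0.100, 0.056), k4=(-0.158, 0.101, 0.057); state += dt/6·(k1+2k2+2k3+k4)
t=0.020: state=(0.922, 0.077, 0.001)
t=0.040: state=(0.919, 0.079, 0.002)
t=0.060: state=(0.915, 0.081, 0.003)
continuing one RK4 step at a time; state shown every 25 steps (Δt=0.5):
t=0.500: state=(0.824, 0.138, 0.038)
t=1.000: state=(0.675, 0.221, 0.104)
t=1.500: state=(0.505, 0.295, 0.200)
t=2.000: state=(0.355, 0.329, 0.316)
t=2.500: state=(0.247, 0.317, 0.436)
t=3.000: state=(0.177, 0.277, 0.546)
t=3.500: state=(0.134, 0.228, 0.639)
t=4.000: state=(0.107, 0.180, 0.713)
t=4.500: state=(0.089, 0.139, 0.772)
t=5.000: state=(0.078, 0.106, 0.816)
t=5.500: state=(0.070, 0.079, 0.850)
t=6.000: state=(0.065, 0.059, 0.876)
t=6.500: state=(0.062, 0.044, 0.894)
t=7.000: state=(0.059, 0.033, 0.908)
t=7.500: state=(0.057, 0.024, 0.919)
t=7.920: state=(0.056, 0.019, 0.925)
compare at T: S=0.056, I=0.019, R=0.925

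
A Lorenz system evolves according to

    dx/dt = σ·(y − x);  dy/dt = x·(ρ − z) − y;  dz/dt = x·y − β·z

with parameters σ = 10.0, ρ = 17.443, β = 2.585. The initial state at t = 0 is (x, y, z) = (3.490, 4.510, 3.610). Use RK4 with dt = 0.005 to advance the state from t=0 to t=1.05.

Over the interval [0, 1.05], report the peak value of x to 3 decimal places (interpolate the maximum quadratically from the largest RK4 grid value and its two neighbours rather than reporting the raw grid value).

t=0.000: state=(3.490, 4.510, 3.610)
step 1 (dt=0.005): k1=(10.200, 43.767, 6.408), k2=(11.039, 43.954, 6.866), k3=(11.023, 43.979, 6.875), k4=(11.848, 44.188, 7.347); state += dt/6·(k1+2k2+2k3+k4)
t=0.005: state=(3.545, 4.730, 3.644)
t=0.010: state=(3.608, 4.952, 3.684)
t=0.015: state=(3.679, 5.177, 3.728)
continuing one RK4 step at a time; state shown every 10 steps (Δt=0.05):
t=0.050: state=(4.379, 6.856, 4.215)
t=0.100: state=(5.934, 9.647, 5.701)
t=0.150: state=(8.044, 12.676, 8.699)
t=0.200: state=(10.392, 14.884, 13.713)
t=0.250: state=(12.178, 14.424, 20.037)
t=0.300: state=(12.317, 10.485, 24.978)
t=0.350: state=(10.462, 5.221, 26.182)
t=0.400: state=(7.521, 1.435, 24.361)
t=0.450: state=(4.701, -0.296, 21.541)
t=0.500: state=(2.607, -0.776, 18.832)
t=0.550: state=(1.270, -0.767, 16.479)
t=0.600: state=(0.493, -0.654, 14.453)
t=0.650: state=(0.060, -0.577, 12.693)
t=0.700: state=(-0.187, -0.570, 11.156)
t=0.750: state=(-0.349, -0.636, 9.811)
t=0.800: state=(-0.489, -0.775, 8.636)
t=0.850: state=(-0.645, -0.995, 7.612)
t=0.900: state=(-0.848, -1.320, 6.730)
t=0.950: state=(-1.128, -1.787, 5.985)
t=1.000: state=(-1.522, -2.456, 5.391)
t=1.050: state=(-2.082, -3.408, 4.984)
largest grid value and its neighbours: x(0.275)=12.50601, x(0.280)=12.51121, x(0.285)=12.49505
parabola through these three points peaks at t≈0.279 with x≈12.51192

max x = 12.512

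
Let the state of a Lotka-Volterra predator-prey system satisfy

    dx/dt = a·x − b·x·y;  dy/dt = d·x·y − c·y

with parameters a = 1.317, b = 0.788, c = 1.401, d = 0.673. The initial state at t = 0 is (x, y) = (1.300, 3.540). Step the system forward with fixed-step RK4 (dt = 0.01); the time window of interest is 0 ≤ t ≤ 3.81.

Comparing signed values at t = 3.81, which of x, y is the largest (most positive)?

largest component: x

t=0.000: state=(1.300, 3.540)
step 1 (dt=0.01): k1=(-1.914, -1.862), k2=(-1.891, -1.880), k3=(-1.891, -1.880), k4=(-1.867, -1.897); state += dt/6·(k1+2k2+2k3+k4)
t=0.010: state=(1.281, 3.521)
t=0.020: state=(1.263, 3.502)
t=0.030: state=(1.245, 3.483)
continuing one RK4 step at a time; state shown every 20 steps (Δt=0.2):
t=0.200: state=(1.000, 3.117)
t=0.400: state=(0.826, 2.661)
t=0.600: state=(0.731, 2.231)
t=0.800: state=(0.690, 1.854)
t=1.000: state=(0.688, 1.536)
t=1.200: state=(0.718, 1.276)
t=1.400: state=(0.777, 1.066)
t=1.600: state=(0.867, 0.899)
t=1.800: state=(0.990, 0.770)
t=2.000: state=(1.150, 0.671)
t=2.200: state=(1.354, 0.600)
t=2.400: state=(1.610, 0.553)
t=2.600: state=(1.924, 0.530)
t=2.800: state=(2.304, 0.532)
t=3.000: state=(2.751, 0.564)
t=3.200: state=(3.259, 0.639)
t=3.400: state=(3.797, 0.776)
t=3.600: state=(4.299, 1.012)
t=3.800: state=(4.638, 1.399)
t=3.810: state=(4.647, 1.423)
compare at T: x=4.647, y=1.423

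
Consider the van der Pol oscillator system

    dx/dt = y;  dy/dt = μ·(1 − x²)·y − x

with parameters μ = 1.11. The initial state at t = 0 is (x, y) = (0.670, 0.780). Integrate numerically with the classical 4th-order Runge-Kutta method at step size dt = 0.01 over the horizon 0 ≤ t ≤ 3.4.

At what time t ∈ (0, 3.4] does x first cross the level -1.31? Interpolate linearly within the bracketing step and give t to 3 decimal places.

t=0.000: state=(0.670, 0.780)
step 1 (dt=0.01): k1=(0.780, -0.193), k2=(0.779, -0.202), k3=(0.779, -0.202), k4=(0.778, -0.211); state += dt/6·(k1+2k2+2k3+k4)
t=0.010: state=(0.678, 0.778)
t=0.020: state=(0.686, 0.776)
t=0.030: state=(0.693, 0.773)
continuing one RK4 step at a time; state shown every 20 steps (Δt=0.2):
t=0.200: state=(0.820, 0.704)
t=0.400: state=(0.947, 0.558)
t=0.600: state=(1.039, 0.360)
t=0.800: state=(1.090, 0.139)
t=1.000: state=(1.095, -0.081)
t=1.200: state=(1.058, -0.291)
t=1.400: state=(0.979, -0.492)
t=1.600: state=(0.861, -0.697)
t=1.800: state=(0.699, -0.923)
t=2.000: state=(0.489, -1.193)
t=2.200: state=(0.218, -1.526)
t=2.400: state=(-0.126, -1.914)
t=2.600: state=(-0.545, -2.254)
t=2.800: state=(-1.007, -2.294)
t=2.930: state=(-1.291, -2.041)
next step: t=2.940: state=(-1.312, -2.012) — x has crossed -1.31
linear interpolation between t=2.930 (-1.29145) and t=2.940 (-1.31172) → t≈2.939

t = 2.939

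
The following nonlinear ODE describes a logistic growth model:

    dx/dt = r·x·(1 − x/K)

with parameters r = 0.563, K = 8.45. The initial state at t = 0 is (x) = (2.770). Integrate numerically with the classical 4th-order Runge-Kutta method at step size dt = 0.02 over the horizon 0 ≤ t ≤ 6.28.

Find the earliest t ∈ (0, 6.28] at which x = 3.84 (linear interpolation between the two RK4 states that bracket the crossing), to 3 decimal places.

t = 0.951

t=0.000: state=(2.770)
step 1 (dt=0.02): k1=(1.048), k2=(1.050), k3=(1.050), k4=(1.052); state += dt/6·(k1+2k2+2k3+k4)
t=0.020: state=(2.791)
t=0.040: state=(2.812)
t=0.060: state=(2.833)
continuing one RK4 step at a time; state shown every 25 steps (Δt=0.5):
t=0.500: state=(3.317)
t=0.940: state=(3.827)
next step: t=0.960: state=(3.851) — x has crossed 3.84
linear interpolation between t=0.940 (3.82716) and t=0.960 (3.85075) → t≈0.951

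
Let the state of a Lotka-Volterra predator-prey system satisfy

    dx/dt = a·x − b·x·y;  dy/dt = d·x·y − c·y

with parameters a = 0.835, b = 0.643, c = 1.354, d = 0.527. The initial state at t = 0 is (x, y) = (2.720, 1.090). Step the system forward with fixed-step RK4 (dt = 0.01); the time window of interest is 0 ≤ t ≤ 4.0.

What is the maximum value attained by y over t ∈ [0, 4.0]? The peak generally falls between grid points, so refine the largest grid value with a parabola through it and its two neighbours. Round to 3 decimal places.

t=0.000: state=(2.720, 1.090)
step 1 (dt=0.01): k1=(0.365, 0.087), k2=(0.364, 0.088), k3=(0.364, 0.088), k4=(0.364, 0.089); state += dt/6·(k1+2k2+2k3+k4)
t=0.010: state=(2.724, 1.091)
t=0.020: state=(2.727, 1.092)
t=0.030: state=(2.731, 1.093)
continuing one RK4 step at a time; state shown every 20 steps (Δt=0.2):
t=0.200: state=(2.790, 1.112)
t=0.400: state=(2.853, 1.142)
t=0.600: state=(2.904, 1.180)
t=0.800: state=(2.941, 1.225)
t=1.000: state=(2.959, 1.275)
t=1.200: state=(2.958, 1.329)
t=1.400: state=(2.937, 1.383)
t=1.600: state=(2.895, 1.435)
t=1.800: state=(2.836, 1.480)
t=2.000: state=(2.764, 1.517)
t=2.200: state=(2.683, 1.542)
t=2.400: state=(2.598, 1.553)
t=2.600: state=(2.514, 1.551)
t=2.800: state=(2.436, 1.536)
t=3.000: state=(2.366, 1.509)
t=3.200: state=(2.309, 1.472)
t=3.400: state=(2.264, 1.429)
t=3.600: state=(2.233, 1.381)
t=3.800: state=(2.217, 1.332)
t=4.000: state=(2.214, 1.283)
largest grid value and its neighbours: y(2.460)=1.55425, y(2.470)=1.55426, y(2.480)=1.55423
parabola through these three points peaks at t≈2.467 with y≈1.55426

max y = 1.554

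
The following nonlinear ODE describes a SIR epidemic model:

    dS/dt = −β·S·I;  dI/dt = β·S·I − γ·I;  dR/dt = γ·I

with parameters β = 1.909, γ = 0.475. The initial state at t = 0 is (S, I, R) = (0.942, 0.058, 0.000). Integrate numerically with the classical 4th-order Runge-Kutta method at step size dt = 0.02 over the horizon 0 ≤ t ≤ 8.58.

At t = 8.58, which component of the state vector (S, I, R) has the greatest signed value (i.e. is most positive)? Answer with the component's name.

t=0.000: state=(0.942, 0.058, 0.000)
step 1 (dt=0.02): k1=(-0.104, 0.077, 0.028), k2=(-0.106, 0.078, 0.028), k3=(-0.106, 0.078, 0.028), k4=(-0.107, 0.079, 0.028); state += dt/6·(k1+2k2+2k3+k4)
t=0.020: state=(0.940, 0.060, 0.001)
t=0.040: state=(0.938, 0.061, 0.001)
t=0.060: state=(0.936, 0.063, 0.002)
continuing one RK4 step at a time; state shown every 25 steps (Δt=0.5):
t=0.500: state=(0.872, 0.109, 0.019)
t=1.000: state=(0.758, 0.188, 0.054)
t=1.500: state=(0.605, 0.285, 0.110)
t=2.000: state=(0.442, 0.370, 0.188)
t=2.500: state=(0.303, 0.415, 0.282)
t=3.000: state=(0.203, 0.415, 0.382)
t=3.500: state=(0.138, 0.384, 0.477)
t=4.000: state=(0.098, 0.339, 0.563)
t=4.500: state=(0.073, 0.290, 0.638)
t=5.000: state=(0.056, 0.243, 0.701)
t=5.500: state=(0.046, 0.201, 0.754)
t=6.000: state=(0.038, 0.165, 0.797)
t=6.500: state=(0.033, 0.135, 0.832)
t=7.000: state=(0.030, 0.109, 0.861)
t=7.500: state=(0.027, 0.089, 0.885)
t=8.000: state=(0.025, 0.072, 0.903)
t=8.500: state=(0.023, 0.058, 0.919)
t=8.580: state=(0.023, 0.056, 0.921)
compare at T: S=0.023, I=0.056, R=0.921

largest component: R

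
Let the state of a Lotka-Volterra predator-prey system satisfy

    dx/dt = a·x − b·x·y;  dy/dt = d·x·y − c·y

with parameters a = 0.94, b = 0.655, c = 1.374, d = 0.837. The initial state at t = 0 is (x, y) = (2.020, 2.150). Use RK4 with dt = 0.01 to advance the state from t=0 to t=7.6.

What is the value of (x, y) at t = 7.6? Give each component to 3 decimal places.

t=0.000: state=(2.020, 2.150)
step 1 (dt=0.01): k1=(-0.946, 0.681), k2=(-0.948, 0.674), k3=(-0.948, 0.674), k4=(-0.950, 0.666); state += dt/6·(k1+2k2+2k3+k4)
t=0.010: state=(2.011, 2.157)
t=0.020: state=(2.001, 2.163)
t=0.030: state=(1.991, 2.170)
continuing one RK4 step at a time; state shown every 25 steps (Δt=0.25):
t=0.250: state=(1.777, 2.269)
t=0.500: state=(1.547, 2.277)
t=0.750: state=(1.356, 2.187)
t=1.000: state=(1.214, 2.028)
t=1.250: state=(1.119, 1.834)
t=1.500: state=(1.065, 1.634)
t=1.750: state=(1.048, 1.445)
t=2.000: state=(1.061, 1.277)
t=2.250: state=(1.102, 1.135)
t=2.500: state=(1.168, 1.021)
t=2.750: state=(1.260, 0.933)
t=3.000: state=(1.375, 0.871)
t=3.250: state=(1.513, 0.836)
t=3.500: state=(1.671, 0.827)
t=3.750: state=(1.844, 0.847)
t=4.000: state=(2.022, 0.901)
t=4.250: state=(2.192, 0.993)
t=4.500: state=(2.332, 1.131)
t=4.750: state=(2.415, 1.320)
t=5.000: state=(2.415, 1.555)
t=5.250: state=(2.319, 1.812)
t=5.500: state=(2.136, 2.051)
t=5.750: state=(1.902, 2.221)
t=6.000: state=(1.661, 2.287)
t=6.250: state=(1.448, 2.244)
t=6.500: state=(1.280, 2.116)
t=6.750: state=(1.162, 1.936)
t=7.000: state=(1.088, 1.736)
t=7.250: state=(1.053, 1.540)
t=7.500: state=(1.050, 1.360)
t=7.600: state=(1.058, 1.295)

(x, y) = (1.058, 1.295)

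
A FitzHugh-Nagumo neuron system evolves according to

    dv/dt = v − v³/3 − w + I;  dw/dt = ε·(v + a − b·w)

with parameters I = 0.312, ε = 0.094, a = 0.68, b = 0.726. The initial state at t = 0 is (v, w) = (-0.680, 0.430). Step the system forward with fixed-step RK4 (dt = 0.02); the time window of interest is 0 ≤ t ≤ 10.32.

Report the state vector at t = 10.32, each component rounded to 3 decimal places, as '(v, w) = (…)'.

t=0.000: state=(-0.680, 0.430)
step 1 (dt=0.02): k1=(-0.693, -0.029), k2=(-0.697, -0.030), k3=(-0.697, -0.030), k4=(-0.700, -0.031); state += dt/6·(k1+2k2+2k3+k4)
t=0.020: state=(-0.694, 0.429)
t=0.040: state=(-0.708, 0.429)
t=0.060: state=(-0.722, 0.428)
continuing one RK4 step at a time; state shown every 25 steps (Δt=0.5):
t=0.500: state=(-1.053, 0.407)
t=1.000: state=(-1.390, 0.368)
t=1.500: state=(-1.590, 0.318)
t=2.000: state=(-1.667, 0.263)
t=2.500: state=(-1.681, 0.208)
t=3.000: state=(-1.669, 0.155)
t=3.500: state=(-1.647, 0.104)
t=4.000: state=(-1.621, 0.057)
t=4.500: state=(-1.594, 0.012)
t=5.000: state=(-1.566, -0.030)
t=5.500: state=(-1.538, -0.069)
t=6.000: state=(-1.510, -0.106)
t=6.500: state=(-1.482, -0.140)
t=7.000: state=(-1.455, -0.172)
t=7.500: state=(-1.427, -0.201)
t=8.000: state=(-1.400, -0.228)
t=8.500: state=(-1.372, -0.253)
t=9.000: state=(-1.345, -0.276)
t=9.500: state=(-1.318, -0.297)
t=10.000: state=(-1.291, -0.316)
t=10.320: state=(-1.274, -0.327)

(v, w) = (-1.274, -0.327)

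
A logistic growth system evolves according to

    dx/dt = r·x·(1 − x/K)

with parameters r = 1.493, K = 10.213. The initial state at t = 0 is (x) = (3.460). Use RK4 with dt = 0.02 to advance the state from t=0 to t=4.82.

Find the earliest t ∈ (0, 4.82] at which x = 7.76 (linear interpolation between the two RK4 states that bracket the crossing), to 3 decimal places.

t=0.000: state=(3.460)
step 1 (dt=0.02): k1=(3.416), k2=(3.432), k3=(3.432), k4=(3.448); state += dt/6·(k1+2k2+2k3+k4)
t=0.020: state=(3.529)
t=0.040: state=(3.598)
t=0.060: state=(3.668)
continuing one RK4 step at a time; state shown every 10 steps (Δt=0.2):
t=0.200: state=(4.172)
t=0.400: state=(4.924)
t=0.600: state=(5.684)
t=0.800: state=(6.419)
t=1.000: state=(7.100)
t=1.200: state=(7.706)
next step: t=1.220: state=(7.762) — x has crossed 7.76
linear interpolation between t=1.200 (7.70594) and t=1.220 (7.76200) → t≈1.219

t = 1.219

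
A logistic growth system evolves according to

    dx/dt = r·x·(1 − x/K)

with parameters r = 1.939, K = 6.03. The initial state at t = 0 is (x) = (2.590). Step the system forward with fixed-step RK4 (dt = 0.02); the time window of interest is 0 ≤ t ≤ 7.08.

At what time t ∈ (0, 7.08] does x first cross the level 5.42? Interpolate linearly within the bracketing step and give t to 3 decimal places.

t = 1.273

t=0.000: state=(2.590)
step 1 (dt=0.02): k1=(2.865), k2=(2.873), k3=(2.873), k4=(2.880); state += dt/6·(k1+2k2+2k3+k4)
t=0.020: state=(2.647)
t=0.040: state=(2.705)
t=0.060: state=(2.763)
continuing one RK4 step at a time; state shown every 25 steps (Δt=0.5):
t=0.500: state=(4.010)
t=1.000: state=(5.063)
t=1.260: state=(5.406)
next step: t=1.280: state=(5.427) — x has crossed 5.42
linear interpolation between t=1.260 (5.40612) and t=1.280 (5.42748) → t≈1.273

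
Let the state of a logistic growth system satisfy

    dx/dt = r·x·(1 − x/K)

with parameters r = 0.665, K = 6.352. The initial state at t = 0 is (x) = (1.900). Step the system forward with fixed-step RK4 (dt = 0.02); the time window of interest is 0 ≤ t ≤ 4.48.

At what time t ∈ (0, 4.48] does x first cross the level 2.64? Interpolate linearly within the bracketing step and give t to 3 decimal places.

t = 0.768

t=0.000: state=(1.900)
step 1 (dt=0.02): k1=(0.886), k2=(0.888), k3=(0.888), k4=(0.890); state += dt/6·(k1+2k2+2k3+k4)
t=0.020: state=(1.918)
t=0.040: state=(1.936)
t=0.060: state=(1.954)
continuing one RK4 step at a time; state shown every 10 steps (Δt=0.2):
t=0.200: state=(2.082)
t=0.400: state=(2.272)
t=0.600: state=(2.469)
t=0.760: state=(2.632)
next step: t=0.780: state=(2.652) — x has crossed 2.64
linear interpolation between t=0.760 (2.63182) and t=0.780 (2.65234) → t≈0.768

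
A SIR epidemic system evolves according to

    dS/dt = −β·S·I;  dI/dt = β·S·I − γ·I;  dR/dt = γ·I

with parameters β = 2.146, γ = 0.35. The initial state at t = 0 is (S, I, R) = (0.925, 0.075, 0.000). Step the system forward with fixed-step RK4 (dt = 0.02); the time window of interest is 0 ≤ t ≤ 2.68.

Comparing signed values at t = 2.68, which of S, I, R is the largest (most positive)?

t=0.000: state=(0.925, 0.075, 0.000)
step 1 (dt=0.02): k1=(-0.149, 0.123, 0.026), k2=(-0.151, 0.124, 0.027), k3=(-0.151, 0.124, 0.027), k4=(-0.153, 0.126, 0.027); state += dt/6·(k1+2k2+2k3+k4)
t=0.020: state=(0.922, 0.077, 0.001)
t=0.040: state=(0.919, 0.080, 0.001)
t=0.060: state=(0.916, 0.083, 0.002)
continuing one RK4 step at a time; state shown every 5 steps (Δt=0.1):
t=0.100: state=(0.909, 0.088, 0.003)
t=0.200: state=(0.891, 0.103, 0.006)
t=0.300: state=(0.869, 0.120, 0.010)
t=0.400: state=(0.846, 0.140, 0.015)
t=0.500: state=(0.819, 0.161, 0.020)
t=0.600: state=(0.789, 0.185, 0.026)
t=0.700: state=(0.756, 0.211, 0.033)
t=0.800: state=(0.720, 0.239, 0.041)
t=0.900: state=(0.682, 0.268, 0.050)
t=1.000: state=(0.642, 0.298, 0.060)
t=1.100: state=(0.600, 0.329, 0.071)
t=1.200: state=(0.557, 0.360, 0.083)
t=1.300: state=(0.514, 0.390, 0.096)
t=1.400: state=(0.472, 0.419, 0.110)
t=1.500: state=(0.430, 0.445, 0.125)
t=1.600: state=(0.390, 0.469, 0.141)
t=1.700: state=(0.351, 0.491, 0.158)
t=1.800: state=(0.316, 0.509, 0.175)
t=1.900: state=(0.283, 0.524, 0.193)
t=2.000: state=(0.252, 0.536, 0.212)
t=2.100: state=(0.225, 0.545, 0.231)
t=2.200: state=(0.200, 0.550, 0.250)
t=2.300: state=(0.177, 0.553, 0.269)
t=2.400: state=(0.157, 0.554, 0.289)
t=2.500: state=(0.140, 0.552, 0.308)
t=2.600: state=(0.124, 0.548, 0.327)
t=2.680: state=(0.113, 0.544, 0.343)
compare at T: S=0.113, I=0.544, R=0.343

largest component: I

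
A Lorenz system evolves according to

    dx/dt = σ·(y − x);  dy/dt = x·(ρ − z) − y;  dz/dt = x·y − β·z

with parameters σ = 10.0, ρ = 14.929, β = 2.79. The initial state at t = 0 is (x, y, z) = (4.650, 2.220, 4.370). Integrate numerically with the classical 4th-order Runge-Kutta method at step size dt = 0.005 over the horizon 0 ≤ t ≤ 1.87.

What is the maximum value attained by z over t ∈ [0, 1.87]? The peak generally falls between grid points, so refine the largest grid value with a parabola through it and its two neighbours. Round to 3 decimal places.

max z = 20.800

t=0.000: state=(4.650, 2.220, 4.370)
step 1 (dt=0.005): k1=(-24.300, 46.879, -1.869), k2=(-22.521, 46.142, -1.453), k3=(-22.583, 46.186, -1.454), k4=(-20.862, 45.489, -1.052); state += dt/6·(k1+2k2+2k3+k4)
t=0.005: state=(4.537, 2.451, 4.363)
t=0.010: state=(4.441, 2.675, 4.359)
t=0.015: state=(4.360, 2.894, 4.360)
continuing one RK4 step at a time; state shown every 20 steps (Δt=0.1):
t=0.100: state=(4.634, 6.275, 4.962)
t=0.200: state=(7.191, 10.398, 8.132)
t=0.300: state=(10.136, 12.108, 15.247)
t=0.400: state=(9.892, 7.359, 20.663)
t=0.500: state=(6.295, 2.490, 18.938)
t=0.600: state=(3.311, 1.275, 15.008)
t=0.700: state=(2.087, 1.536, 11.654)
t=0.800: state=(1.982, 2.253, 9.138)
t=0.900: state=(2.567, 3.469, 7.472)
t=1.000: state=(3.834, 5.499, 6.901)
t=1.100: state=(5.932, 8.430, 8.227)
t=1.200: state=(8.509, 10.827, 12.549)
t=1.300: state=(9.661, 9.272, 17.986)
t=1.400: state=(7.802, 4.935, 19.089)
t=1.500: state=(4.998, 2.632, 16.407)
t=1.600: state=(3.351, 2.400, 13.258)
t=1.700: state=(2.956, 3.043, 10.745)
t=1.800: state=(3.433, 4.278, 9.131)
t=1.870: state=(4.200, 5.547, 8.701)
largest grid value and its neighbours: z(0.415)=20.79520, z(0.420)=20.79896, z(0.425)=20.78376
parabola through these three points peaks at t≈0.418 with z≈20.79983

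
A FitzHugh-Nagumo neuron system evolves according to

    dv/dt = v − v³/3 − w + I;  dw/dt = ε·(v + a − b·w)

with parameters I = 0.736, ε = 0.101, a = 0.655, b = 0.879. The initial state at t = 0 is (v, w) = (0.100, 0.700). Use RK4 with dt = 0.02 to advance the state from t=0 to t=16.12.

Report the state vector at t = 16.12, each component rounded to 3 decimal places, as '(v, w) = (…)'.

(v, w) = (-1.889, 1.110)

t=0.000: state=(0.100, 0.700)
step 1 (dt=0.02): k1=(0.136, 0.014), k2=(0.137, 0.014), k3=(0.137, 0.014), k4=(0.138, 0.014); state += dt/6·(k1+2k2+2k3+k4)
t=0.020: state=(0.103, 0.700)
t=0.040: state=(0.106, 0.701)
t=0.060: state=(0.108, 0.701)
continuing one RK4 step at a time; state shown every 50 steps (Δt=1):
t=1.000: state=(0.316, 0.723)
t=2.000: state=(0.771, 0.775)
t=3.000: state=(1.321, 0.876)
t=4.000: state=(1.536, 1.006)
t=5.000: state=(1.525, 1.132)
t=6.000: state=(1.456, 1.244)
t=7.000: state=(1.370, 1.338)
t=8.000: state=(1.277, 1.415)
t=9.000: state=(1.176, 1.477)
t=10.000: state=(1.061, 1.523)
t=11.000: state=(0.923, 1.553)
t=12.000: state=(0.737, 1.565)
t=13.000: state=(0.436, 1.553)
t=14.000: state=(-0.204, 1.500)
t=15.000: state=(-1.427, 1.358)
t=16.000: state=(-1.885, 1.137)
t=16.120: state=(-1.889, 1.110)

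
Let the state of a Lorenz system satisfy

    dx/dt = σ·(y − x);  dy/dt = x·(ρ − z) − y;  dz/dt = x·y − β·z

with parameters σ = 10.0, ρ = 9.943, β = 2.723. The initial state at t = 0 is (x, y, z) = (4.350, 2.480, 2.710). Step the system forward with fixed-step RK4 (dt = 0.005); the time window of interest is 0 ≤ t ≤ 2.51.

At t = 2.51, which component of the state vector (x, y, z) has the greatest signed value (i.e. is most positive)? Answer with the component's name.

t=0.000: state=(4.350, 2.480, 2.710)
step 1 (dt=0.005): k1=(-18.700, 28.984, 3.409), k2=(-17.508, 28.536, 3.581), k3=(-17.549, 28.557, 3.583), k4=(-16.395, 28.130, 3.751); state += dt/6·(k1+2k2+2k3+k4)
t=0.005: state=(4.262, 2.623, 2.728)
t=0.010: state=(4.186, 2.761, 2.747)
t=0.015: state=(4.120, 2.896, 2.769)
continuing one RK4 step at a time; state shown every 20 steps (Δt=0.1):
t=0.100: state=(4.087, 4.890, 3.388)
t=0.200: state=(5.381, 6.993, 5.072)
t=0.300: state=(6.962, 8.306, 8.135)
t=0.400: state=(7.648, 7.522, 11.469)
t=0.500: state=(6.713, 5.136, 12.777)
t=0.600: state=(4.963, 3.259, 11.817)
t=0.700: state=(3.570, 2.536, 10.032)
t=0.800: state=(2.888, 2.527, 8.329)
t=0.900: state=(2.782, 2.903, 7.003)
t=1.000: state=(3.091, 3.574, 6.159)
t=1.100: state=(3.730, 4.516, 5.899)
t=1.200: state=(4.631, 5.621, 6.364)
t=1.300: state=(5.619, 6.543, 7.624)
t=1.400: state=(6.326, 6.740, 9.359)
t=1.500: state=(6.352, 5.988, 10.724)
t=1.600: state=(5.694, 4.826, 11.023)
t=1.700: state=(4.800, 3.959, 10.382)
t=1.800: state=(4.114, 3.608, 9.351)
t=1.900: state=(3.801, 3.676, 8.362)
t=2.000: state=(3.843, 4.040, 7.647)
t=2.100: state=(4.166, 4.602, 7.336)
t=2.200: state=(4.677, 5.241, 7.500)
t=2.300: state=(5.237, 5.759, 8.123)
t=2.400: state=(5.651, 5.926, 9.007)
t=2.500: state=(5.742, 5.644, 9.775)
t=2.510: state=(5.731, 5.596, 9.831)
compare at T: x=5.731, y=5.596, z=9.831

largest component: z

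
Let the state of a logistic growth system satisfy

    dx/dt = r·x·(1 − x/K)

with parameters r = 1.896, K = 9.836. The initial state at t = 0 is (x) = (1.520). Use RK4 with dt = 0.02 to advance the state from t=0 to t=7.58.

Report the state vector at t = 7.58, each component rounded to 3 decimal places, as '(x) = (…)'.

(x) = (9.836)

t=0.000: state=(1.520)
step 1 (dt=0.02): k1=(2.437), k2=(2.468), k3=(2.469), k4=(2.501); state += dt/6·(k1+2k2+2k3+k4)
t=0.020: state=(1.569)
t=0.040: state=(1.620)
t=0.060: state=(1.672)
continuing one RK4 step at a time; state shown every 25 steps (Δt=0.5):
t=0.500: state=(3.152)
t=1.000: state=(5.400)
t=1.500: state=(7.461)
t=2.000: state=(8.756)
t=2.500: state=(9.387)
t=3.000: state=(9.657)
t=3.500: state=(9.766)
t=4.000: state=(9.809)
t=4.500: state=(9.825)
t=5.000: state=(9.832)
t=5.500: state=(9.834)
t=6.000: state=(9.835)
t=6.500: state=(9.836)
t=7.000: state=(9.836)
t=7.500: state=(9.836)
t=7.580: state=(9.836)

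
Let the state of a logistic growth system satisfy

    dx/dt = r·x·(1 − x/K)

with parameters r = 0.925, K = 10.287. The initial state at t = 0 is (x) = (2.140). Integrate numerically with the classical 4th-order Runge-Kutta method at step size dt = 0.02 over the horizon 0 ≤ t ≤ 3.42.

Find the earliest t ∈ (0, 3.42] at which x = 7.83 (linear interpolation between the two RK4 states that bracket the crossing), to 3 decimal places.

t = 2.698

t=0.000: state=(2.140)
step 1 (dt=0.02): k1=(1.568), k2=(1.576), k3=(1.576), k4=(1.585); state += dt/6·(k1+2k2+2k3+k4)
t=0.020: state=(2.172)
t=0.040: state=(2.203)
t=0.060: state=(2.236)
continuing one RK4 step at a time; state shown every 10 steps (Δt=0.2):
t=0.200: state=(2.470)
t=0.400: state=(2.834)
t=0.600: state=(3.229)
t=0.800: state=(3.653)
t=1.000: state=(4.099)
t=1.200: state=(4.563)
t=1.400: state=(5.036)
t=1.600: state=(5.511)
t=1.800: state=(5.980)
t=2.000: state=(6.435)
t=2.200: state=(6.869)
t=2.400: state=(7.278)
t=2.600: state=(7.656)
t=2.680: state=(7.798)
next step: t=2.700: state=(7.833) — x has crossed 7.83
linear interpolation between t=2.680 (7.79832) and t=2.700 (7.83306) → t≈2.698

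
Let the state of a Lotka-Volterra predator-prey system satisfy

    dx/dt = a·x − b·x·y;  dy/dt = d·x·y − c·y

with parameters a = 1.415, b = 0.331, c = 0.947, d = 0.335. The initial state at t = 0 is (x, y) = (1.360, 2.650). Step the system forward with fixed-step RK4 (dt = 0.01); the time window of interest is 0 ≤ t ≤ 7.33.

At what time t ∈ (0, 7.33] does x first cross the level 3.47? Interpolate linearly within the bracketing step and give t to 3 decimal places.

t=0.000: state=(1.360, 2.650)
step 1 (dt=0.01): k1=(0.731, -1.302), k2=(0.736, -1.296), k3=(0.736, -1.296), k4=(0.741, -1.289); state += dt/6·(k1+2k2+2k3+k4)
t=0.010: state=(1.367, 2.637)
t=0.020: state=(1.375, 2.624)
t=0.030: state=(1.382, 2.612)
continuing one RK4 step at a time; state shown every 25 steps (Δt=0.25):
t=0.250: state=(1.575, 2.364)
t=0.500: state=(1.862, 2.153)
t=0.750: state=(2.233, 2.016)
t=1.000: state=(2.701, 1.955)
t=1.250: state=(3.271, 1.979)
t=1.320: state=(3.449, 2.004)
next step: t=1.330: state=(3.475, 2.008) — x has crossed 3.47
linear interpolation between t=1.320 (3.44888) and t=1.330 (3.47488) → t≈1.328

t = 1.328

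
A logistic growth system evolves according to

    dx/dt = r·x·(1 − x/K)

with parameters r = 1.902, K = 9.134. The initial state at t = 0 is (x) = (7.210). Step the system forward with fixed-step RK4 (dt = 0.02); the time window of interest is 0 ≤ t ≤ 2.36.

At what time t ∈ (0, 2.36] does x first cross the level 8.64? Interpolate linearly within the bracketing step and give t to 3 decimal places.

t = 0.810

t=0.000: state=(7.210)
step 1 (dt=0.02): k1=(2.889), k2=(2.857), k3=(2.857), k4=(2.825); state += dt/6·(k1+2k2+2k3+k4)
t=0.020: state=(7.267)
t=0.040: state=(7.323)
t=0.060: state=(7.378)
continuing one RK4 step at a time; state shown every 5 steps (Δt=0.1):
t=0.100: state=(7.483)
t=0.200: state=(7.725)
t=0.300: state=(7.937)
t=0.400: state=(8.121)
t=0.500: state=(8.280)
t=0.600: state=(8.417)
t=0.700: state=(8.533)
t=0.800: state=(8.631)
next step: t=0.820: state=(8.649) — x has crossed 8.64
linear interpolation between t=0.800 (8.63107) and t=0.820 (8.64884) → t≈0.810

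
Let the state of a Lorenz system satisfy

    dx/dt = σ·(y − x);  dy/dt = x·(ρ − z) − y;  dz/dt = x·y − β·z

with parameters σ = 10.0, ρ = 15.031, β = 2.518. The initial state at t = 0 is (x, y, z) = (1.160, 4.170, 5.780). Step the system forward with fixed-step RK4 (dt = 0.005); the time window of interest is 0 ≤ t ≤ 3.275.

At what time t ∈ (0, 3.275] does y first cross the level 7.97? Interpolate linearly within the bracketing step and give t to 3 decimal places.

t = 0.161

t=0.000: state=(1.160, 4.170, 5.780)
step 1 (dt=0.005): k1=(30.100, 6.561, -9.717), k2=(29.512, 7.271, -9.322), k3=(29.544, 7.254, -9.328), k4=(28.986, 7.952, -8.936); state += dt/6·(k1+2k2+2k3+k4)
t=0.005: state=(1.308, 4.206, 5.733)
t=0.010: state=(1.450, 4.249, 5.691)
t=0.015: state=(1.588, 4.299, 5.652)
t=0.160: state=(5.160, 7.943, 6.542)
next step: t=0.165: state=(5.300, 8.123, 6.669) — y has crossed 7.97
linear interpolation between t=0.160 (7.94256) and t=0.165 (8.12272) → t≈0.161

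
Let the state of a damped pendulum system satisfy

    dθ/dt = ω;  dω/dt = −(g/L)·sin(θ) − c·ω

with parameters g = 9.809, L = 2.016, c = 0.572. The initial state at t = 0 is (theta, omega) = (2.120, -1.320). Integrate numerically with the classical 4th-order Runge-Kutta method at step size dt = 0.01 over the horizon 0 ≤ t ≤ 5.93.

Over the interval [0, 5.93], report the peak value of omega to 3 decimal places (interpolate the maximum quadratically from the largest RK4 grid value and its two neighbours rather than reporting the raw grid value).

t=0.000: state=(2.120, -1.320)
step 1 (dt=0.01): k1=(-1.320, -3.395), k2=(-1.337, -3.402), k3=(-1.337, -3.402), k4=(-1.354, -3.409); state += dt/6·(k1+2k2+2k3+k4)
t=0.010: state=(2.107, -1.354)
t=0.020: state=(2.093, -1.388)
t=0.030: state=(2.079, -1.422)
continuing one RK4 step at a time; state shown every 20 steps (Δt=0.2):
t=0.200: state=(1.786, -2.023)
t=0.400: state=(1.311, -2.715)
t=0.600: state=(0.714, -3.191)
t=0.800: state=(0.067, -3.185)
t=1.000: state=(-0.522, -2.623)
t=1.200: state=(-0.959, -1.711)
t=1.400: state=(-1.201, -0.709)
t=1.600: state=(-1.246, 0.237)
t=1.800: state=(-1.114, 1.065)
t=2.000: state=(-0.832, 1.712)
t=2.200: state=(-0.448, 2.074)
t=2.400: state=(-0.028, 2.062)
t=2.600: state=(0.352, 1.682)
t=2.800: state=(0.629, 1.058)
t=3.000: state=(0.769, 0.344)
t=3.200: state=(0.768, -0.340)
t=3.400: state=(0.641, -0.905)
t=3.600: state=(0.419, -1.274)
t=3.800: state=(0.148, -1.392)
t=4.000: state=(-0.120, -1.250)
t=4.200: state=(-0.338, -0.900)
t=4.400: state=(-0.472, -0.433)
t=4.600: state=(-0.510, 0.054)
t=4.800: state=(-0.455, 0.480)
t=5.000: state=(-0.326, 0.781)
t=5.200: state=(-0.153, 0.915)
t=5.400: state=(0.028, 0.871)
t=5.600: state=(0.185, 0.675)
t=5.800: state=(0.292, 0.380)
t=5.930: state=(0.327, 0.166)
largest grid value and its neighbours: omega(2.280)=2.11684, omega(2.290)=2.11768, omega(2.300)=2.11752
parabola through these three points peaks at t≈2.293 with omega≈2.11774

max omega = 2.118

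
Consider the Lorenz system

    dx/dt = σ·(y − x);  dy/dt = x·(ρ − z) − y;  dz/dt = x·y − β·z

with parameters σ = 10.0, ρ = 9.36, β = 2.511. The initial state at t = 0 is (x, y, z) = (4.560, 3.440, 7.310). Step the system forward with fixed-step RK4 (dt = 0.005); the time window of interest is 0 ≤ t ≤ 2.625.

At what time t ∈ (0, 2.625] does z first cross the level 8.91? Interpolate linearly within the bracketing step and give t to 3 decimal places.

t=0.000: state=(4.560, 3.440, 7.310)
step 1 (dt=0.005): k1=(-11.200, 5.908, -2.669), k2=(-10.772, 5.866, -2.682), k3=(-10.784, 5.869, -2.678), k4=(-10.367, 5.828, -2.689); state += dt/6·(k1+2k2+2k3+k4)
t=0.005: state=(4.506, 3.469, 7.297)
t=0.010: state=(4.456, 3.498, 7.283)
t=0.015: state=(4.410, 3.527, 7.270)
continuing one RK4 step at a time; state shown every 20 steps (Δt=0.1):
t=0.100: state=(4.056, 3.986, 7.074)
t=0.200: state=(4.206, 4.514, 7.050)
t=0.300: state=(4.583, 4.997, 7.341)
t=0.400: state=(4.975, 5.317, 7.909)
t=0.500: state=(5.219, 5.349, 8.580)
t=0.555: state=(5.251, 5.235, 8.900)
next step: t=0.560: state=(5.250, 5.220, 8.925) — z has crossed 8.91
linear interpolation between t=0.555 (8.89971) and t=0.560 (8.92505) → t≈0.557

t = 0.557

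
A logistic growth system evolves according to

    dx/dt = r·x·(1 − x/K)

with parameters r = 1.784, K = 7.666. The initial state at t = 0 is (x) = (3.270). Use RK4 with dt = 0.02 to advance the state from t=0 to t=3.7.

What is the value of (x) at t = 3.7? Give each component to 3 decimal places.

(x) = (7.652)

t=0.000: state=(3.270)
step 1 (dt=0.02): k1=(3.345), k2=(3.354), k3=(3.354), k4=(3.362); state += dt/6·(k1+2k2+2k3+k4)
t=0.020: state=(3.337)
t=0.040: state=(3.404)
t=0.060: state=(3.472)
continuing one RK4 step at a time; state shown every 10 steps (Δt=0.2):
t=0.200: state=(3.950)
t=0.400: state=(4.622)
t=0.600: state=(5.247)
t=0.800: state=(5.796)
t=1.000: state=(6.254)
t=1.200: state=(6.620)
t=1.400: state=(6.902)
t=1.600: state=(7.115)
t=1.800: state=(7.272)
t=2.000: state=(7.386)
t=2.200: state=(7.468)
t=2.400: state=(7.526)
t=2.600: state=(7.568)
t=2.800: state=(7.597)
t=3.000: state=(7.617)
t=3.200: state=(7.632)
t=3.400: state=(7.642)
t=3.600: state=(7.649)
t=3.700: state=(7.652)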